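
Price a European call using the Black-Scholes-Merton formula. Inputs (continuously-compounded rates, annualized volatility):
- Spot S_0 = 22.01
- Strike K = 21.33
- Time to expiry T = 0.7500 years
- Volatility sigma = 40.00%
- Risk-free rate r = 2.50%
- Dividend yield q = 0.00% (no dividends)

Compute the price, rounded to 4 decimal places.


d1 = (ln(S/K) + (r - q + 0.5*sigma^2) * T) / (sigma * sqrt(T)) = 0.31792475
d2 = d1 - sigma * sqrt(T) = -0.02848541
exp(-rT) = 0.98142469; exp(-qT) = 1.00000000
C = S_0 * exp(-qT) * N(d1) - K * exp(-rT) * N(d2)
N(d1) = 0.62472899; N(d2) = 0.48863750
C = 22.0100 * 1.00000000 * 0.62472899 - 21.3300 * 0.98142469 * 0.48863750 = 3.5213

Answer: Price = 3.5213


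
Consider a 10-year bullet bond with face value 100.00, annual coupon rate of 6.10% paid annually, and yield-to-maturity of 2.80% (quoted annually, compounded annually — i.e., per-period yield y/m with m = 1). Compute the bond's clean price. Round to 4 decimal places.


Coupon per period c = face * coupon_rate / m = 6.100000
Periods per year m = 1; per-period yield y/m = 0.028000
Number of cashflows N = 10
Cashflows (t years, CF_t, discount factor 1/(1+y/m)^(m*t), PV):
  t = 1.0000: CF_t = 6.100000, DF = 0.972763, PV = 5.933852
  t = 2.0000: CF_t = 6.100000, DF = 0.946267, PV = 5.772230
  t = 3.0000: CF_t = 6.100000, DF = 0.920493, PV = 5.615009
  t = 4.0000: CF_t = 6.100000, DF = 0.895422, PV = 5.462071
  t = 5.0000: CF_t = 6.100000, DF = 0.871033, PV = 5.313299
  t = 6.0000: CF_t = 6.100000, DF = 0.847308, PV = 5.168579
  t = 7.0000: CF_t = 6.100000, DF = 0.824230, PV = 5.027800
  t = 8.0000: CF_t = 6.100000, DF = 0.801780, PV = 4.890856
  t = 9.0000: CF_t = 6.100000, DF = 0.779941, PV = 4.757642
  t = 10.0000: CF_t = 106.100000, DF = 0.758698, PV = 80.497842
Price P = sum_t PV_t = 128.439182

Answer: Price = 128.4392


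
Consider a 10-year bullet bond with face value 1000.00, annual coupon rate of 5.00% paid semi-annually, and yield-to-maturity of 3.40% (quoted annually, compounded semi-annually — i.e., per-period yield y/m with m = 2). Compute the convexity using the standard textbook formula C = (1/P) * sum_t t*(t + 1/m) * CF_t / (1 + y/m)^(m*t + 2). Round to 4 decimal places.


Coupon per period c = face * coupon_rate / m = 25.000000
Periods per year m = 2; per-period yield y/m = 0.017000
Number of cashflows N = 20
Cashflows (t years, CF_t, discount factor 1/(1+y/m)^(m*t), PV):
  t = 0.5000: CF_t = 25.000000, DF = 0.983284, PV = 24.582104
  t = 1.0000: CF_t = 25.000000, DF = 0.966848, PV = 24.171194
  t = 1.5000: CF_t = 25.000000, DF = 0.950686, PV = 23.767152
  t = 2.0000: CF_t = 25.000000, DF = 0.934795, PV = 23.369865
  t = 2.5000: CF_t = 25.000000, DF = 0.919169, PV = 22.979218
  t = 3.0000: CF_t = 25.000000, DF = 0.903804, PV = 22.595101
  t = 3.5000: CF_t = 25.000000, DF = 0.888696, PV = 22.217405
  t = 4.0000: CF_t = 25.000000, DF = 0.873841, PV = 21.846023
  t = 4.5000: CF_t = 25.000000, DF = 0.859234, PV = 21.480849
  t = 5.0000: CF_t = 25.000000, DF = 0.844871, PV = 21.121778
  t = 5.5000: CF_t = 25.000000, DF = 0.830748, PV = 20.768710
  t = 6.0000: CF_t = 25.000000, DF = 0.816862, PV = 20.421544
  t = 6.5000: CF_t = 25.000000, DF = 0.803207, PV = 20.080181
  t = 7.0000: CF_t = 25.000000, DF = 0.789781, PV = 19.744524
  t = 7.5000: CF_t = 25.000000, DF = 0.776579, PV = 19.414478
  t = 8.0000: CF_t = 25.000000, DF = 0.763598, PV = 19.089949
  t = 8.5000: CF_t = 25.000000, DF = 0.750834, PV = 18.770844
  t = 9.0000: CF_t = 25.000000, DF = 0.738283, PV = 18.457074
  t = 9.5000: CF_t = 25.000000, DF = 0.725942, PV = 18.148549
  t = 10.0000: CF_t = 1025.000000, DF = 0.713807, PV = 731.652409
Price P = sum_t PV_t = 1134.678951
Convexity numerator sum_t t*(t + 1/m) * CF_t / (1+y/m)^(m*t + 2):
  t = 0.5000: term = 11.883576
  t = 1.0000: term = 35.054797
  t = 1.5000: term = 68.937654
  t = 2.0000: term = 112.975506
  t = 2.5000: term = 166.630540
  t = 3.0000: term = 229.383241
  t = 3.5000: term = 300.731879
  t = 4.0000: term = 380.192009
  t = 4.5000: term = 467.295980
  t = 5.0000: term = 561.592459
  t = 5.5000: term = 662.645969
  t = 6.0000: term = 770.036435
  t = 6.5000: term = 883.358742
  t = 7.0000: term = 1002.222308
  t = 7.5000: term = 1126.250662
  t = 8.0000: term = 1255.081040
  t = 8.5000: term = 1388.363982
  t = 9.0000: term = 1525.762951
  t = 9.5000: term = 1666.953950
  t = 10.0000: term = 74276.631538
Convexity = (1/P) * sum = 86891.985218 / 1134.678951 = 76.578476

Answer: Convexity = 76.5785


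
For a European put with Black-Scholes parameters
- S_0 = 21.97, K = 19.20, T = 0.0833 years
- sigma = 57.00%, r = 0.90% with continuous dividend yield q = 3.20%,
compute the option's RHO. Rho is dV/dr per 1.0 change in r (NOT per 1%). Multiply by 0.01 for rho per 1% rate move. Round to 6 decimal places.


d1 = 0.8898066310; d2 = 0.7252947165
phi(d1) = 0.2685236053; exp(-qT) = 0.9973379496; exp(-rT) = 0.9992505810
N(-d2) = 0.2341356232
Rho = -K*T*exp(-rT)*N(-d2) = -19.2000 * 0.0833 * 0.9992505810 * 0.2341356232 = -0.374187

Answer: Rho = -0.374187


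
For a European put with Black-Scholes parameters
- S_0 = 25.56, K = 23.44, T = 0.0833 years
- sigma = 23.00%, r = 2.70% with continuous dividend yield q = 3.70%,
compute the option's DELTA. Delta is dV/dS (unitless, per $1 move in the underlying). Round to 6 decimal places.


Answer: Delta = -0.092304

Derivation:
d1 = 1.3249819084; d2 = 1.2585999078
phi(d1) = 0.1658407876; exp(-qT) = 0.9969226448; exp(-rT) = 0.9977534273
N(-d1) = 0.0925885759
Delta = -exp(-qT) * N(-d1) = -0.9969226448 * 0.0925885759 = -0.092304


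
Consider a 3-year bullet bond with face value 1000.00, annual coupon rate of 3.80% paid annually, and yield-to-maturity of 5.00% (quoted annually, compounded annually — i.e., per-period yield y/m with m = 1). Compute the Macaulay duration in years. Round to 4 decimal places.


Answer: Macaulay duration = 2.8895 years

Derivation:
Coupon per period c = face * coupon_rate / m = 38.000000
Periods per year m = 1; per-period yield y/m = 0.050000
Number of cashflows N = 3
Cashflows (t years, CF_t, discount factor 1/(1+y/m)^(m*t), PV):
  t = 1.0000: CF_t = 38.000000, DF = 0.952381, PV = 36.190476
  t = 2.0000: CF_t = 38.000000, DF = 0.907029, PV = 34.467120
  t = 3.0000: CF_t = 1038.000000, DF = 0.863838, PV = 896.663427
Price P = sum_t PV_t = 967.321024
Macaulay numerator sum_t t * PV_t:
  t * PV_t at t = 1.0000: 36.190476
  t * PV_t at t = 2.0000: 68.934240
  t * PV_t at t = 3.0000: 2689.990282
Macaulay duration D = (sum_t t * PV_t) / P = 2795.114998 / 967.321024 = 2.889542


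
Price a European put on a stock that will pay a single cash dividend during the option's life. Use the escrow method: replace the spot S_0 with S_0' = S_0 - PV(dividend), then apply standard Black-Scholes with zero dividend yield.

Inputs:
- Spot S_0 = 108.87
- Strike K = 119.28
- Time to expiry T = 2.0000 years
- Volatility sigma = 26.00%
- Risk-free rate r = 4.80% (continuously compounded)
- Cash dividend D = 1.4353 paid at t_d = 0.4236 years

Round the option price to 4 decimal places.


PV(D) = D * exp(-r * t_d) = 1.4353 * 0.97987252 = 1.40641102
S_0' = S_0 - PV(D) = 108.8700 - 1.40641102 = 107.46358898
d1 = (ln(S_0'/K) + (r + sigma^2/2)*T) / (sigma*sqrt(T)) = 0.16121603
d2 = d1 - sigma*sqrt(T) = -0.20647950
exp(-rT) = 0.90846402
N(-d1) = 0.43596163; N(-d2) = 0.58179181
P = K * exp(-rT) * N(-d2) - S_0' * N(-d1) = 119.2800 * 0.90846402 * 0.58179181 - 107.46358898 * 0.43596163 = 16.1939

Answer: Price = 16.1939


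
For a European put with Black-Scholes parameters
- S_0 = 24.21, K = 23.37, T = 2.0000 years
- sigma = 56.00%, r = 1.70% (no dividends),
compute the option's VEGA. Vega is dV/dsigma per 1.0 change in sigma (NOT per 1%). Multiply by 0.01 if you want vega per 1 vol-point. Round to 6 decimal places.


d1 = 0.4835001998; d2 = -0.3084593951
phi(d1) = 0.3549335270; exp(-qT) = 1.0000000000; exp(-rT) = 0.9665715046
Vega = S * exp(-qT) * phi(d1) * sqrt(T) = 24.2100 * 1.0000000000 * 0.3549335270 * 1.4142135624 = 12.152253

Answer: Vega = 12.152253


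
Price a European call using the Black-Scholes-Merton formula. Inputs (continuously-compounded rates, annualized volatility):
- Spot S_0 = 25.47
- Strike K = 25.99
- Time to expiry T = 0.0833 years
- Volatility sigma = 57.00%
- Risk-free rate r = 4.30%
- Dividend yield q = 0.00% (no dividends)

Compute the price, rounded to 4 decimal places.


Answer: Price = 1.4788

Derivation:
d1 = (ln(S/K) + (r - q + 0.5*sigma^2) * T) / (sigma * sqrt(T)) = -0.01882280
d2 = d1 - sigma * sqrt(T) = -0.18333471
exp(-rT) = 0.99642451; exp(-qT) = 1.00000000
C = S_0 * exp(-qT) * N(d1) - K * exp(-rT) * N(d2)
N(d1) = 0.49249123; N(d2) = 0.42726770
C = 25.4700 * 1.00000000 * 0.49249123 - 25.9900 * 0.99642451 * 0.42726770 = 1.4788


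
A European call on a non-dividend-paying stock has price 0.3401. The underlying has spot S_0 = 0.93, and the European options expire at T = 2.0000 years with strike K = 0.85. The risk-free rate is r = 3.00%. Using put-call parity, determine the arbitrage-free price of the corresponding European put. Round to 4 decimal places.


Put-call parity: C - P = S_0 * exp(-qT) - K * exp(-rT).
S_0 * exp(-qT) = 0.9300 * 1.00000000 = 0.93000000
K * exp(-rT) = 0.8500 * 0.94176453 = 0.80049985
P = C - S*exp(-qT) + K*exp(-rT)
P = 0.3401 - 0.93000000 + 0.80049985 = 0.2106

Answer: Put price = 0.2106


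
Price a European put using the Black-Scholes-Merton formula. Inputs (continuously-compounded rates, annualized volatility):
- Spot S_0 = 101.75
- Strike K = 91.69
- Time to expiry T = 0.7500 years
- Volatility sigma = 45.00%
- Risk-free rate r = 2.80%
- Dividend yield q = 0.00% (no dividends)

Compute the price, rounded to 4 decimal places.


d1 = (ln(S/K) + (r - q + 0.5*sigma^2) * T) / (sigma * sqrt(T)) = 0.51587658
d2 = d1 - sigma * sqrt(T) = 0.12616515
exp(-rT) = 0.97921896; exp(-qT) = 1.00000000
P = K * exp(-rT) * N(-d2) - S_0 * exp(-qT) * N(-d1)
N(-d1) = 0.30297030; N(-d2) = 0.44980060
P = 91.6900 * 0.97921896 * 0.44980060 - 101.7500 * 1.00000000 * 0.30297030 = 9.5579

Answer: Price = 9.5579


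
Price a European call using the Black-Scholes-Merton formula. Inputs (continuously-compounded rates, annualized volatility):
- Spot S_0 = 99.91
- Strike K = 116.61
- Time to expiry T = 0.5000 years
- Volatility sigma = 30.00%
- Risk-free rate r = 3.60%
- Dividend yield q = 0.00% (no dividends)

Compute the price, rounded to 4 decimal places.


Answer: Price = 3.5512

Derivation:
d1 = (ln(S/K) + (r - q + 0.5*sigma^2) * T) / (sigma * sqrt(T)) = -0.53770876
d2 = d1 - sigma * sqrt(T) = -0.74984079
exp(-rT) = 0.98216103; exp(-qT) = 1.00000000
C = S_0 * exp(-qT) * N(d1) - K * exp(-rT) * N(d2)
N(d1) = 0.29538907; N(d2) = 0.22667530
C = 99.9100 * 1.00000000 * 0.29538907 - 116.6100 * 0.98216103 * 0.22667530 = 3.5512


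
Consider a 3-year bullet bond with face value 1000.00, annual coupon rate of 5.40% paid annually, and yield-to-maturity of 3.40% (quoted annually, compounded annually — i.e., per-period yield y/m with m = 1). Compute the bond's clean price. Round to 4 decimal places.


Coupon per period c = face * coupon_rate / m = 54.000000
Periods per year m = 1; per-period yield y/m = 0.034000
Number of cashflows N = 3
Cashflows (t years, CF_t, discount factor 1/(1+y/m)^(m*t), PV):
  t = 1.0000: CF_t = 54.000000, DF = 0.967118, PV = 52.224371
  t = 2.0000: CF_t = 54.000000, DF = 0.935317, PV = 50.507129
  t = 3.0000: CF_t = 1054.000000, DF = 0.904562, PV = 953.408445
Price P = sum_t PV_t = 1056.139946

Answer: Price = 1056.1399


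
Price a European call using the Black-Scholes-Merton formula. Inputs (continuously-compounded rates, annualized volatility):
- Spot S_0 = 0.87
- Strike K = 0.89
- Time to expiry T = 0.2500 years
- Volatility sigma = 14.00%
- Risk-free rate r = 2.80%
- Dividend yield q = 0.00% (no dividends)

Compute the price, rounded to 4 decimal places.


Answer: Price = 0.0182

Derivation:
d1 = (ln(S/K) + (r - q + 0.5*sigma^2) * T) / (sigma * sqrt(T)) = -0.18968930
d2 = d1 - sigma * sqrt(T) = -0.25968930
exp(-rT) = 0.99302444; exp(-qT) = 1.00000000
C = S_0 * exp(-qT) * N(d1) - K * exp(-rT) * N(d2)
N(d1) = 0.42477630; N(d2) = 0.39755172
C = 0.8700 * 1.00000000 * 0.42477630 - 0.8900 * 0.99302444 * 0.39755172 = 0.0182


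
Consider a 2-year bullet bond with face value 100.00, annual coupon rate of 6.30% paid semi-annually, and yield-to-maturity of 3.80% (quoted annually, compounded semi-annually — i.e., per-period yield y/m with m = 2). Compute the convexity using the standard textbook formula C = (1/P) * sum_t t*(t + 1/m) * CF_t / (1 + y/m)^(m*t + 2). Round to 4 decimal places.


Answer: Convexity = 4.5351

Derivation:
Coupon per period c = face * coupon_rate / m = 3.150000
Periods per year m = 2; per-period yield y/m = 0.019000
Number of cashflows N = 4
Cashflows (t years, CF_t, discount factor 1/(1+y/m)^(m*t), PV):
  t = 0.5000: CF_t = 3.150000, DF = 0.981354, PV = 3.091266
  t = 1.0000: CF_t = 3.150000, DF = 0.963056, PV = 3.033627
  t = 1.5000: CF_t = 3.150000, DF = 0.945099, PV = 2.977063
  t = 2.0000: CF_t = 103.150000, DF = 0.927477, PV = 95.669278
Price P = sum_t PV_t = 104.771234
Convexity numerator sum_t t*(t + 1/m) * CF_t / (1+y/m)^(m*t + 2):
  t = 0.5000: term = 1.488531
  t = 1.0000: term = 4.382330
  t = 1.5000: term = 8.601236
  t = 2.0000: term = 460.674457
Convexity = (1/P) * sum = 475.146555 / 104.771234 = 4.535086


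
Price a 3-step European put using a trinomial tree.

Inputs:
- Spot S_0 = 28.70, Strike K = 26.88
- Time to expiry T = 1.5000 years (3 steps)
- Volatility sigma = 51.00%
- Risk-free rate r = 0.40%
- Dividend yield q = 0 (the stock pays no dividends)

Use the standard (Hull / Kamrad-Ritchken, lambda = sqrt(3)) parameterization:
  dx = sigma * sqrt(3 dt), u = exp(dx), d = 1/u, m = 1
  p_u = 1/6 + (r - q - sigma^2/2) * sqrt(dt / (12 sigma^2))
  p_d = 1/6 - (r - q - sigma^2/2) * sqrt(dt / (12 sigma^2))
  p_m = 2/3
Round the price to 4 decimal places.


Answer: Price = V(0,0) = 5.4773

Derivation:
dt = T/N = 0.500000; dx = sigma*sqrt(3*dt) = 0.624620
u = exp(dx) = 1.867536; d = 1/u = 0.535465
p_u = 0.116216, p_m = 0.666667, p_d = 0.217117
Discount per step: exp(-r*dt) = 0.998002
Stock lattice S(k, j) with j the centered position index:
  k=0: S(0,+0) = 28.7000
  k=1: S(1,-1) = 15.3678; S(1,+0) = 28.7000; S(1,+1) = 53.5983
  k=2: S(2,-2) = 8.2289; S(2,-1) = 15.3678; S(2,+0) = 28.7000; S(2,+1) = 53.5983; S(2,+2) = 100.0967
  k=3: S(3,-3) = 4.4063; S(3,-2) = 8.2289; S(3,-1) = 15.3678; S(3,+0) = 28.7000; S(3,+1) = 53.5983; S(3,+2) = 100.0967; S(3,+3) = 186.9342
Terminal payoffs V(N, j) = max(K - S_T, 0):
  V(3,-3) = 22.473691; V(3,-2) = 18.651059; V(3,-1) = 11.512157; V(3,+0) = 0.000000; V(3,+1) = 0.000000; V(3,+2) = 0.000000; V(3,+3) = 0.000000
Backward induction: V(k, j) = exp(-r*dt) * [p_u * V(k+1, j+1) + p_m * V(k+1, j) + p_d * V(k+1, j-1)]
  V(2,-2) = exp(-r*dt) * [p_u*11.512157 + p_m*18.651059 + p_d*22.473691] = 18.614098
  V(2,-1) = exp(-r*dt) * [p_u*0.000000 + p_m*11.512157 + p_d*18.651059] = 11.700814
  V(2,+0) = exp(-r*dt) * [p_u*0.000000 + p_m*0.000000 + p_d*11.512157] = 2.494495
  V(2,+1) = exp(-r*dt) * [p_u*0.000000 + p_m*0.000000 + p_d*0.000000] = 0.000000
  V(2,+2) = exp(-r*dt) * [p_u*0.000000 + p_m*0.000000 + p_d*0.000000] = 0.000000
  V(1,-1) = exp(-r*dt) * [p_u*2.494495 + p_m*11.700814 + p_d*18.614098] = 12.107647
  V(1,+0) = exp(-r*dt) * [p_u*0.000000 + p_m*2.494495 + p_d*11.700814] = 4.195048
  V(1,+1) = exp(-r*dt) * [p_u*0.000000 + p_m*0.000000 + p_d*2.494495] = 0.540516
  V(0,+0) = exp(-r*dt) * [p_u*0.540516 + p_m*4.195048 + p_d*12.107647] = 5.477330


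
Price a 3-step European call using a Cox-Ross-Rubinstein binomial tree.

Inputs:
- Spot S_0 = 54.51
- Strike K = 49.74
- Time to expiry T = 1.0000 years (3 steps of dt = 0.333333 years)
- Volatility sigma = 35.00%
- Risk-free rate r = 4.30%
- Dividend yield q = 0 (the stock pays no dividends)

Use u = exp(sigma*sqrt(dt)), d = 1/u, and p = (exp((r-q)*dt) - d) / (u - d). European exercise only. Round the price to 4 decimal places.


Answer: Price = V(0,0) = 11.4026

Derivation:
dt = T/N = 0.333333
u = exp(sigma*sqrt(dt)) = 1.223937; d = 1/u = 0.817036
p = (exp((r-q)*dt) - d) / (u - d) = 0.485132
Discount per step: exp(-r*dt) = 0.985769
Stock lattice S(k, i) with i counting down-moves:
  k=0: S(0,0) = 54.5100
  k=1: S(1,0) = 66.7168; S(1,1) = 44.5366
  k=2: S(2,0) = 81.6571; S(2,1) = 54.5100; S(2,2) = 36.3880
  k=3: S(3,0) = 99.9432; S(3,1) = 66.7168; S(3,2) = 44.5366; S(3,3) = 29.7303
Terminal payoffs V(N, i) = max(S_T - K, 0):
  V(3,0) = 50.203193; V(3,1) = 16.976798; V(3,2) = 0.000000; V(3,3) = 0.000000
Backward induction: V(k, i) = exp(-r*dt) * [p * V(k+1, i) + (1-p) * V(k+1, i+1)].
  V(2,0) = exp(-r*dt) * [p*50.203193 + (1-p)*16.976798] = 32.625003
  V(2,1) = exp(-r*dt) * [p*16.976798 + (1-p)*0.000000] = 8.118786
  V(2,2) = exp(-r*dt) * [p*0.000000 + (1-p)*0.000000] = 0.000000
  V(1,0) = exp(-r*dt) * [p*32.625003 + (1-p)*8.118786] = 19.722814
  V(1,1) = exp(-r*dt) * [p*8.118786 + (1-p)*0.000000] = 3.882633
  V(0,0) = exp(-r*dt) * [p*19.722814 + (1-p)*3.882633] = 11.402602


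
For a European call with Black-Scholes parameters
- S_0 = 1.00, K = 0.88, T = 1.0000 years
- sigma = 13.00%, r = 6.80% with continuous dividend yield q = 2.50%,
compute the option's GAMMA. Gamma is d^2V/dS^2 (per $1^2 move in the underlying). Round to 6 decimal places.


d1 = 1.3791028578; d2 = 1.2491028578
phi(d1) = 0.1541389394; exp(-qT) = 0.9753099120; exp(-rT) = 0.9342604736
Gamma = exp(-qT) * phi(d1) / (S * sigma * sqrt(T)) = 0.9753099120 * 0.1541389394 / (1.0000 * 0.1300 * 1.0000000000) = 1.156410

Answer: Gamma = 1.156410


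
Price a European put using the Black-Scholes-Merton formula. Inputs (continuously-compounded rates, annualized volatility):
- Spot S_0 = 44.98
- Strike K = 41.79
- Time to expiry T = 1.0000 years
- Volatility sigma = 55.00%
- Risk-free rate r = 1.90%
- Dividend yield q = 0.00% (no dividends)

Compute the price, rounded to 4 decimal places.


d1 = (ln(S/K) + (r - q + 0.5*sigma^2) * T) / (sigma * sqrt(T)) = 0.44329249
d2 = d1 - sigma * sqrt(T) = -0.10670751
exp(-rT) = 0.98117936; exp(-qT) = 1.00000000
P = K * exp(-rT) * N(-d2) - S_0 * exp(-qT) * N(-d1)
N(-d1) = 0.32877709; N(-d2) = 0.54248949
P = 41.7900 * 0.98117936 * 0.54248949 - 44.9800 * 1.00000000 * 0.32877709 = 7.4556

Answer: Price = 7.4556


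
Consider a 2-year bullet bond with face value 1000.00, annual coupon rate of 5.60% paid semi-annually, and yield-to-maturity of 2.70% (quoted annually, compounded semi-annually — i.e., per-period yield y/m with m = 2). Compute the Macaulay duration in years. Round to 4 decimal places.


Answer: Macaulay duration = 1.9222 years

Derivation:
Coupon per period c = face * coupon_rate / m = 28.000000
Periods per year m = 2; per-period yield y/m = 0.013500
Number of cashflows N = 4
Cashflows (t years, CF_t, discount factor 1/(1+y/m)^(m*t), PV):
  t = 0.5000: CF_t = 28.000000, DF = 0.986680, PV = 27.627035
  t = 1.0000: CF_t = 28.000000, DF = 0.973537, PV = 27.259038
  t = 1.5000: CF_t = 28.000000, DF = 0.960569, PV = 26.895943
  t = 2.0000: CF_t = 1028.000000, DF = 0.947774, PV = 974.312114
Price P = sum_t PV_t = 1056.094130
Macaulay numerator sum_t t * PV_t:
  t * PV_t at t = 0.5000: 13.813518
  t * PV_t at t = 1.0000: 27.259038
  t * PV_t at t = 1.5000: 40.343914
  t * PV_t at t = 2.0000: 1948.624229
Macaulay duration D = (sum_t t * PV_t) / P = 2030.040699 / 1056.094130 = 1.922216


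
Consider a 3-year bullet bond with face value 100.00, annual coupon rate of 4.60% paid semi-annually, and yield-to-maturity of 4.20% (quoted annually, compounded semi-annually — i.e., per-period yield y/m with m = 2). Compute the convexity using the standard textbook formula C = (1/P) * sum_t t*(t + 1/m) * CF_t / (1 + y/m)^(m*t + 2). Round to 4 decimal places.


Coupon per period c = face * coupon_rate / m = 2.300000
Periods per year m = 2; per-period yield y/m = 0.021000
Number of cashflows N = 6
Cashflows (t years, CF_t, discount factor 1/(1+y/m)^(m*t), PV):
  t = 0.5000: CF_t = 2.300000, DF = 0.979432, PV = 2.252693
  t = 1.0000: CF_t = 2.300000, DF = 0.959287, PV = 2.206360
  t = 1.5000: CF_t = 2.300000, DF = 0.939556, PV = 2.160979
  t = 2.0000: CF_t = 2.300000, DF = 0.920231, PV = 2.116532
  t = 2.5000: CF_t = 2.300000, DF = 0.901304, PV = 2.072999
  t = 3.0000: CF_t = 102.300000, DF = 0.882766, PV = 90.306951
Price P = sum_t PV_t = 101.116515
Convexity numerator sum_t t*(t + 1/m) * CF_t / (1+y/m)^(m*t + 2):
  t = 0.5000: term = 1.080490
  t = 1.0000: term = 3.174798
  t = 1.5000: term = 6.218997
  t = 2.0000: term = 10.151808
  t = 2.5000: term = 14.914507
  t = 3.0000: term = 909.617896
Convexity = (1/P) * sum = 945.158496 / 101.116515 = 9.347222

Answer: Convexity = 9.3472


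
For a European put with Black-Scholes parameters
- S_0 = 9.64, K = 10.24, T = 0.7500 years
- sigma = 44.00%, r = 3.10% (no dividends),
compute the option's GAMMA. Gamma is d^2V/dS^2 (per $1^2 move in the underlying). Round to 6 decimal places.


Answer: Gamma = 0.108135

Derivation:
d1 = 0.0930832683; d2 = -0.2879679094
phi(d1) = 0.3972177021; exp(-qT) = 1.0000000000; exp(-rT) = 0.9770181987
Gamma = exp(-qT) * phi(d1) / (S * sigma * sqrt(T)) = 1.0000000000 * 0.3972177021 / (9.6400 * 0.4400 * 0.8660254038) = 0.108135


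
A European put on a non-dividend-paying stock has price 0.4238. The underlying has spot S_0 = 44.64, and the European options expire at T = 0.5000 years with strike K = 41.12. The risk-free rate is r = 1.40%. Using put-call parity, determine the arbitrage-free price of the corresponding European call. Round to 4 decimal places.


Answer: Call price = 4.2306

Derivation:
Put-call parity: C - P = S_0 * exp(-qT) - K * exp(-rT).
S_0 * exp(-qT) = 44.6400 * 1.00000000 = 44.64000000
K * exp(-rT) = 41.1200 * 0.99302444 = 40.83316509
C = P + S*exp(-qT) - K*exp(-rT)
C = 0.4238 + 44.64000000 - 40.83316509 = 4.2306


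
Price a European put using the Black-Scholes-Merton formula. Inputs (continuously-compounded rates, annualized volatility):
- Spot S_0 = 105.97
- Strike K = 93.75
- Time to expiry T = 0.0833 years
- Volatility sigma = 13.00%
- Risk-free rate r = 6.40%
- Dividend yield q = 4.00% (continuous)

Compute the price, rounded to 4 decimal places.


d1 = (ln(S/K) + (r - q + 0.5*sigma^2) * T) / (sigma * sqrt(T)) = 3.33759551
d2 = d1 - sigma * sqrt(T) = 3.30007525
exp(-rT) = 0.99468299; exp(-qT) = 0.99667354
P = K * exp(-rT) * N(-d2) - S_0 * exp(-qT) * N(-d1)
N(-d1) = 0.00042253; N(-d2) = 0.00048329
P = 93.7500 * 0.99468299 * 0.00048329 - 105.9700 * 0.99667354 * 0.00042253 = 0.0004

Answer: Price = 0.0004


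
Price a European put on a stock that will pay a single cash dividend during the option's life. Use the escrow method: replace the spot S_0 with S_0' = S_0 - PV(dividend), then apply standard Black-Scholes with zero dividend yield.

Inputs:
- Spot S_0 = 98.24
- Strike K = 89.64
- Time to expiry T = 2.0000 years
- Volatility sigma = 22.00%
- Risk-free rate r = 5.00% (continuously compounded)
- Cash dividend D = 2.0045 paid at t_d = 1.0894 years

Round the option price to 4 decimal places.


Answer: Price = 4.9709

Derivation:
PV(D) = D * exp(-r * t_d) = 2.0045 * 0.94698692 = 1.89823528
S_0' = S_0 - PV(D) = 98.2400 - 1.89823528 = 96.34176472
d1 = (ln(S_0'/K) + (r + sigma^2/2)*T) / (sigma*sqrt(T)) = 0.70871471
d2 = d1 - sigma*sqrt(T) = 0.39758773
exp(-rT) = 0.90483742
N(-d1) = 0.23925077; N(-d2) = 0.34546705
P = K * exp(-rT) * N(-d2) - S_0' * N(-d1) = 89.6400 * 0.90483742 * 0.34546705 - 96.34176472 * 0.23925077 = 4.9709


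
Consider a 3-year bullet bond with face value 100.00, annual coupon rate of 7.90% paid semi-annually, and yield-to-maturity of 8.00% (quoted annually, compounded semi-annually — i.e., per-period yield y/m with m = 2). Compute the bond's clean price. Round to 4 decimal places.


Coupon per period c = face * coupon_rate / m = 3.950000
Periods per year m = 2; per-period yield y/m = 0.040000
Number of cashflows N = 6
Cashflows (t years, CF_t, discount factor 1/(1+y/m)^(m*t), PV):
  t = 0.5000: CF_t = 3.950000, DF = 0.961538, PV = 3.798077
  t = 1.0000: CF_t = 3.950000, DF = 0.924556, PV = 3.651997
  t = 1.5000: CF_t = 3.950000, DF = 0.888996, PV = 3.511536
  t = 2.0000: CF_t = 3.950000, DF = 0.854804, PV = 3.376477
  t = 2.5000: CF_t = 3.950000, DF = 0.821927, PV = 3.246612
  t = 3.0000: CF_t = 103.950000, DF = 0.790315, PV = 82.153195
Price P = sum_t PV_t = 99.737893

Answer: Price = 99.7379


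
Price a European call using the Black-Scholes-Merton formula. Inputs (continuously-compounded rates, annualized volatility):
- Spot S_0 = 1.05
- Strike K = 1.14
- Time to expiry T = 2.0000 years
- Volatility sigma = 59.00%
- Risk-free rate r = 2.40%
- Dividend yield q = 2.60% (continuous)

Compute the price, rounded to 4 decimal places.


Answer: Price = 0.2938

Derivation:
d1 = (ln(S/K) + (r - q + 0.5*sigma^2) * T) / (sigma * sqrt(T)) = 0.31383784
d2 = d1 - sigma * sqrt(T) = -0.52054816
exp(-rT) = 0.95313379; exp(-qT) = 0.94932887
C = S_0 * exp(-qT) * N(d1) - K * exp(-rT) * N(d2)
N(d1) = 0.62317790; N(d2) = 0.30134079
C = 1.0500 * 0.94932887 * 0.62317790 - 1.1400 * 0.95313379 * 0.30134079 = 0.2938


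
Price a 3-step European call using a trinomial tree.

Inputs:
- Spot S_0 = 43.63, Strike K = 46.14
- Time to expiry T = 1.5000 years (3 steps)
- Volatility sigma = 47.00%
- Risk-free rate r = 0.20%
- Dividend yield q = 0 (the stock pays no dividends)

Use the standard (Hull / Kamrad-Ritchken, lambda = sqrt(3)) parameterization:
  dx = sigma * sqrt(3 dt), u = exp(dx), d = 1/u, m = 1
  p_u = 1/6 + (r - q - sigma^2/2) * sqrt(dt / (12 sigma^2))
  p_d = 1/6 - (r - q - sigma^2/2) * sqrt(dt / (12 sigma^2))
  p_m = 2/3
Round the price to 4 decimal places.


Answer: Price = V(0,0) = 8.2425

Derivation:
dt = T/N = 0.500000; dx = sigma*sqrt(3*dt) = 0.575630
u = exp(dx) = 1.778251; d = 1/u = 0.562350
p_u = 0.119566, p_m = 0.666667, p_d = 0.213767
Discount per step: exp(-r*dt) = 0.999000
Stock lattice S(k, j) with j the centered position index:
  k=0: S(0,+0) = 43.6300
  k=1: S(1,-1) = 24.5353; S(1,+0) = 43.6300; S(1,+1) = 77.5851
  k=2: S(2,-2) = 13.7975; S(2,-1) = 24.5353; S(2,+0) = 43.6300; S(2,+1) = 77.5851; S(2,+2) = 137.9657
  k=3: S(3,-3) = 7.7590; S(3,-2) = 13.7975; S(3,-1) = 24.5353; S(3,+0) = 43.6300; S(3,+1) = 77.5851; S(3,+2) = 137.9657; S(3,+3) = 245.3376
Terminal payoffs V(N, j) = max(S_T - K, 0):
  V(3,-3) = 0.000000; V(3,-2) = 0.000000; V(3,-1) = 0.000000; V(3,+0) = 0.000000; V(3,+1) = 31.445075; V(3,+2) = 91.825709; V(3,+3) = 199.197608
Backward induction: V(k, j) = exp(-r*dt) * [p_u * V(k+1, j+1) + p_m * V(k+1, j) + p_d * V(k+1, j-1)]
  V(2,-2) = exp(-r*dt) * [p_u*0.000000 + p_m*0.000000 + p_d*0.000000] = 0.000000
  V(2,-1) = exp(-r*dt) * [p_u*0.000000 + p_m*0.000000 + p_d*0.000000] = 0.000000
  V(2,+0) = exp(-r*dt) * [p_u*31.445075 + p_m*0.000000 + p_d*0.000000] = 3.756007
  V(2,+1) = exp(-r*dt) * [p_u*91.825709 + p_m*31.445075 + p_d*0.000000] = 31.910699
  V(2,+2) = exp(-r*dt) * [p_u*199.197608 + p_m*91.825709 + p_d*31.445075] = 91.664637
  V(1,-1) = exp(-r*dt) * [p_u*3.756007 + p_m*0.000000 + p_d*0.000000] = 0.448642
  V(1,+0) = exp(-r*dt) * [p_u*31.910699 + p_m*3.756007 + p_d*0.000000] = 6.313127
  V(1,+1) = exp(-r*dt) * [p_u*91.664637 + p_m*31.910699 + p_d*3.756007] = 33.003674
  V(0,+0) = exp(-r*dt) * [p_u*33.003674 + p_m*6.313127 + p_d*0.448642] = 8.242530


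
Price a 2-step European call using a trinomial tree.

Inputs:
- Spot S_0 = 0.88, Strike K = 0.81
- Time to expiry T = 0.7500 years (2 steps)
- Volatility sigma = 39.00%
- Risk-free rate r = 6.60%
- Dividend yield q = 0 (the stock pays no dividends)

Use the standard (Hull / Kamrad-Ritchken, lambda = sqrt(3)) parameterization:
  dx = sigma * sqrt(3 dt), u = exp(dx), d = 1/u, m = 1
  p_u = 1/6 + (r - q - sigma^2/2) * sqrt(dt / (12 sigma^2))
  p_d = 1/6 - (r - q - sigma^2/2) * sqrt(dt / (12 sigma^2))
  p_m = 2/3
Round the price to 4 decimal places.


Answer: Price = V(0,0) = 0.1705

Derivation:
dt = T/N = 0.375000; dx = sigma*sqrt(3*dt) = 0.413657
u = exp(dx) = 1.512339; d = 1/u = 0.661227
p_u = 0.162111, p_m = 0.666667, p_d = 0.171222
Discount per step: exp(-r*dt) = 0.975554
Stock lattice S(k, j) with j the centered position index:
  k=0: S(0,+0) = 0.8800
  k=1: S(1,-1) = 0.5819; S(1,+0) = 0.8800; S(1,+1) = 1.3309
  k=2: S(2,-2) = 0.3848; S(2,-1) = 0.5819; S(2,+0) = 0.8800; S(2,+1) = 1.3309; S(2,+2) = 2.0127
Terminal payoffs V(N, j) = max(S_T - K, 0):
  V(2,-2) = 0.000000; V(2,-1) = 0.000000; V(2,+0) = 0.070000; V(2,+1) = 0.520858; V(2,+2) = 1.202709
Backward induction: V(k, j) = exp(-r*dt) * [p_u * V(k+1, j+1) + p_m * V(k+1, j) + p_d * V(k+1, j-1)]
  V(1,-1) = exp(-r*dt) * [p_u*0.070000 + p_m*0.000000 + p_d*0.000000] = 0.011070
  V(1,+0) = exp(-r*dt) * [p_u*0.520858 + p_m*0.070000 + p_d*0.000000] = 0.127899
  V(1,+1) = exp(-r*dt) * [p_u*1.202709 + p_m*0.520858 + p_d*0.070000] = 0.540649
  V(0,+0) = exp(-r*dt) * [p_u*0.540649 + p_m*0.127899 + p_d*0.011070] = 0.170533


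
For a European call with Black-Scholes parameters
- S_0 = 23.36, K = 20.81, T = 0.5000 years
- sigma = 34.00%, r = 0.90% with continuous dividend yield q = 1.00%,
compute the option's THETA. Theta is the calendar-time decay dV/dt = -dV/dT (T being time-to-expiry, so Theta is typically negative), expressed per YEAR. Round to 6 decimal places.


Answer: Theta = -1.814022

Derivation:
d1 = 0.5989257559; d2 = 0.3585094503
phi(d1) = 0.3334392585; exp(-qT) = 0.9950124792; exp(-rT) = 0.9955101098
Theta = -S*exp(-qT)*phi(d1)*sigma/(2*sqrt(T)) - r*K*exp(-rT)*N(d2) + q*S*exp(-qT)*N(d1)
N(d1) = 0.7253888024; N(d2) = 0.6400189515; sqrt(T) = 0.7071067812
Term 1 = -23.3600 * 0.9950124792 * 0.3334392585 * 0.3400 / (2 * 0.7071067812) = -1.8632967083
Term 2 = -0.0090 * 20.8100 * 0.9955101098 * 0.6400189515 = -0.1193309501
Term 3 = 0.0100 * 23.3600 * 0.9950124792 * 0.7253888024 = 0.1686056847
Theta = -1.8632967083 + (-0.1193309501) + (0.1686056847) = -1.814022


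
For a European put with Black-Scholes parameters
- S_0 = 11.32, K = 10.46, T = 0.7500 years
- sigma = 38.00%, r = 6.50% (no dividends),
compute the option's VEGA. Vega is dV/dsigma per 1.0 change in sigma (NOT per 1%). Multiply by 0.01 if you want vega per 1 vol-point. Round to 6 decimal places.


d1 = 0.5527752460; d2 = 0.2236855926
phi(d1) = 0.3424194712; exp(-qT) = 1.0000000000; exp(-rT) = 0.9524192047
Vega = S * exp(-qT) * phi(d1) * sqrt(T) = 11.3200 * 1.0000000000 * 0.3424194712 * 0.8660254038 = 3.356878

Answer: Vega = 3.356878


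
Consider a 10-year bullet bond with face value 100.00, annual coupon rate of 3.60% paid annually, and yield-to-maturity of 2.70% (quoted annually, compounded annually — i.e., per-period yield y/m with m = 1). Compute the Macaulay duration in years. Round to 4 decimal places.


Answer: Macaulay duration = 8.6347 years

Derivation:
Coupon per period c = face * coupon_rate / m = 3.600000
Periods per year m = 1; per-period yield y/m = 0.027000
Number of cashflows N = 10
Cashflows (t years, CF_t, discount factor 1/(1+y/m)^(m*t), PV):
  t = 1.0000: CF_t = 3.600000, DF = 0.973710, PV = 3.505355
  t = 2.0000: CF_t = 3.600000, DF = 0.948111, PV = 3.413199
  t = 3.0000: CF_t = 3.600000, DF = 0.923185, PV = 3.323465
  t = 4.0000: CF_t = 3.600000, DF = 0.898914, PV = 3.236091
  t = 5.0000: CF_t = 3.600000, DF = 0.875282, PV = 3.151014
  t = 6.0000: CF_t = 3.600000, DF = 0.852270, PV = 3.068173
  t = 7.0000: CF_t = 3.600000, DF = 0.829864, PV = 2.987510
  t = 8.0000: CF_t = 3.600000, DF = 0.808047, PV = 2.908968
  t = 9.0000: CF_t = 3.600000, DF = 0.786803, PV = 2.832491
  t = 10.0000: CF_t = 103.600000, DF = 0.766118, PV = 79.369806
Price P = sum_t PV_t = 107.796073
Macaulay numerator sum_t t * PV_t:
  t * PV_t at t = 1.0000: 3.505355
  t * PV_t at t = 2.0000: 6.826398
  t * PV_t at t = 3.0000: 9.970396
  t * PV_t at t = 4.0000: 12.944364
  t * PV_t at t = 5.0000: 15.755068
  t * PV_t at t = 6.0000: 18.409038
  t * PV_t at t = 7.0000: 20.912571
  t * PV_t at t = 8.0000: 23.271744
  t * PV_t at t = 9.0000: 25.492417
  t * PV_t at t = 10.0000: 793.698061
Macaulay duration D = (sum_t t * PV_t) / P = 930.785414 / 107.796073 = 8.634688


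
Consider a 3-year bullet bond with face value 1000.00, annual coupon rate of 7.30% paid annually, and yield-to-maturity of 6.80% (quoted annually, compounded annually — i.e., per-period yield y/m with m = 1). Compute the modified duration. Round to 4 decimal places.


Coupon per period c = face * coupon_rate / m = 73.000000
Periods per year m = 1; per-period yield y/m = 0.068000
Number of cashflows N = 3
Cashflows (t years, CF_t, discount factor 1/(1+y/m)^(m*t), PV):
  t = 1.0000: CF_t = 73.000000, DF = 0.936330, PV = 68.352060
  t = 2.0000: CF_t = 73.000000, DF = 0.876713, PV = 64.000056
  t = 3.0000: CF_t = 1073.000000, DF = 0.820892, PV = 880.817559
Price P = sum_t PV_t = 1013.169675
First compute Macaulay numerator sum_t t * PV_t:
  t * PV_t at t = 1.0000: 68.352060
  t * PV_t at t = 2.0000: 128.000112
  t * PV_t at t = 3.0000: 2642.452678
Macaulay duration D = 2838.804851 / 1013.169675 = 2.801905
Modified duration = D / (1 + y/m) = 2.801905 / (1 + 0.068000) = 2.623506

Answer: Modified duration = 2.6235


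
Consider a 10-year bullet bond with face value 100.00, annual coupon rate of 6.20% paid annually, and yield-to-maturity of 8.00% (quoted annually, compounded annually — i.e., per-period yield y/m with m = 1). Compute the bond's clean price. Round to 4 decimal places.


Coupon per period c = face * coupon_rate / m = 6.200000
Periods per year m = 1; per-period yield y/m = 0.080000
Number of cashflows N = 10
Cashflows (t years, CF_t, discount factor 1/(1+y/m)^(m*t), PV):
  t = 1.0000: CF_t = 6.200000, DF = 0.925926, PV = 5.740741
  t = 2.0000: CF_t = 6.200000, DF = 0.857339, PV = 5.315501
  t = 3.0000: CF_t = 6.200000, DF = 0.793832, PV = 4.921760
  t = 4.0000: CF_t = 6.200000, DF = 0.735030, PV = 4.557185
  t = 5.0000: CF_t = 6.200000, DF = 0.680583, PV = 4.219616
  t = 6.0000: CF_t = 6.200000, DF = 0.630170, PV = 3.907052
  t = 7.0000: CF_t = 6.200000, DF = 0.583490, PV = 3.617640
  t = 8.0000: CF_t = 6.200000, DF = 0.540269, PV = 3.349667
  t = 9.0000: CF_t = 6.200000, DF = 0.500249, PV = 3.101544
  t = 10.0000: CF_t = 106.200000, DF = 0.463193, PV = 49.191148
Price P = sum_t PV_t = 87.921853

Answer: Price = 87.9219


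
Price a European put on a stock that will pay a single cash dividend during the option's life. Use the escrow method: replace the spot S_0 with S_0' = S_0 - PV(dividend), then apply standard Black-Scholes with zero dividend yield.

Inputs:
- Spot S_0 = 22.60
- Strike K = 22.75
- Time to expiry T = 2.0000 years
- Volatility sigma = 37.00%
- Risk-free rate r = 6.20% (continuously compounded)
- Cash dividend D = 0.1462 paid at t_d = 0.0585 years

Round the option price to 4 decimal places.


PV(D) = D * exp(-r * t_d) = 0.1462 * 0.99637957 = 0.14567069
S_0' = S_0 - PV(D) = 22.6000 - 0.14567069 = 22.45432931
d1 = (ln(S_0'/K) + (r + sigma^2/2)*T) / (sigma*sqrt(T)) = 0.47360539
d2 = d1 - sigma*sqrt(T) = -0.04965363
exp(-rT) = 0.88337984
N(-d1) = 0.31789066; N(-d2) = 0.51980079
P = K * exp(-rT) * N(-d2) - S_0' * N(-d1) = 22.7500 * 0.88337984 * 0.51980079 - 22.45432931 * 0.31789066 = 3.3084

Answer: Price = 3.3084


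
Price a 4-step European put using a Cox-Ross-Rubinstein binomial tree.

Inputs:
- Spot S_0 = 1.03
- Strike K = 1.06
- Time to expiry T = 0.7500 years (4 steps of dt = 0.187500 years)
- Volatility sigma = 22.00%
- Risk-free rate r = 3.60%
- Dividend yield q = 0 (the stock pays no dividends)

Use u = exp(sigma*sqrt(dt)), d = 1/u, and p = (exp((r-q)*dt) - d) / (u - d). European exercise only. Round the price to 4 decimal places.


Answer: Price = V(0,0) = 0.0791

Derivation:
dt = T/N = 0.187500
u = exp(sigma*sqrt(dt)) = 1.099948; d = 1/u = 0.909134
p = (exp((r-q)*dt) - d) / (u - d) = 0.511697
Discount per step: exp(-r*dt) = 0.993273
Stock lattice S(k, i) with i counting down-moves:
  k=0: S(0,0) = 1.0300
  k=1: S(1,0) = 1.1329; S(1,1) = 0.9364
  k=2: S(2,0) = 1.2462; S(2,1) = 1.0300; S(2,2) = 0.8513
  k=3: S(3,0) = 1.3707; S(3,1) = 1.1329; S(3,2) = 0.9364; S(3,3) = 0.7740
  k=4: S(4,0) = 1.5077; S(4,1) = 1.2462; S(4,2) = 1.0300; S(4,3) = 0.8513; S(4,4) = 0.7036
Terminal payoffs V(N, i) = max(K - S_T, 0):
  V(4,0) = 0.000000; V(4,1) = 0.000000; V(4,2) = 0.030000; V(4,3) = 0.208680; V(4,4) = 0.356363
Backward induction: V(k, i) = exp(-r*dt) * [p * V(k+1, i) + (1-p) * V(k+1, i+1)].
  V(3,0) = exp(-r*dt) * [p*0.000000 + (1-p)*0.000000] = 0.000000
  V(3,1) = exp(-r*dt) * [p*0.000000 + (1-p)*0.030000] = 0.014551
  V(3,2) = exp(-r*dt) * [p*0.030000 + (1-p)*0.208680] = 0.116461
  V(3,3) = exp(-r*dt) * [p*0.208680 + (1-p)*0.356363] = 0.278905
  V(2,0) = exp(-r*dt) * [p*0.000000 + (1-p)*0.014551] = 0.007057
  V(2,1) = exp(-r*dt) * [p*0.014551 + (1-p)*0.116461] = 0.063881
  V(2,2) = exp(-r*dt) * [p*0.116461 + (1-p)*0.278905] = 0.194466
  V(1,0) = exp(-r*dt) * [p*0.007057 + (1-p)*0.063881] = 0.034570
  V(1,1) = exp(-r*dt) * [p*0.063881 + (1-p)*0.194466] = 0.126787
  V(0,0) = exp(-r*dt) * [p*0.034570 + (1-p)*0.126787] = 0.079065


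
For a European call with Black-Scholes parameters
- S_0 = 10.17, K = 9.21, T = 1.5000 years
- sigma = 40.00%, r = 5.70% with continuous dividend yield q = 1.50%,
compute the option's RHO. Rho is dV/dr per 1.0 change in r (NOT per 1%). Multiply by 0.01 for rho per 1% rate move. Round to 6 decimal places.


Answer: Rho = 6.776272

Derivation:
d1 = 0.5759410927; d2 = 0.0860431441
phi(d1) = 0.3379718725; exp(-qT) = 0.9777512372; exp(-rT) = 0.9180531431
N(d2) = 0.5342839398
Rho = K*T*exp(-rT)*N(d2) = 9.2100 * 1.5000 * 0.9180531431 * 0.5342839398 = 6.776272


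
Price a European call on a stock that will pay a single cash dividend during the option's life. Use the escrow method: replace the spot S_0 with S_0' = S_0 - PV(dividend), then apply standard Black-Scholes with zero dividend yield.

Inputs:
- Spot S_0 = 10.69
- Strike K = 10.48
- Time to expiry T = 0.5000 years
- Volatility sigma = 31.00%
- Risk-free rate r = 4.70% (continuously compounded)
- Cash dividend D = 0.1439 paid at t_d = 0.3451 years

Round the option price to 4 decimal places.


Answer: Price = 1.0714

Derivation:
PV(D) = D * exp(-r * t_d) = 0.1439 * 0.98391113 = 0.14158481
S_0' = S_0 - PV(D) = 10.6900 - 0.14158481 = 10.54841519
d1 = (ln(S_0'/K) + (r + sigma^2/2)*T) / (sigma*sqrt(T)) = 0.24649264
d2 = d1 - sigma*sqrt(T) = 0.02728953
exp(-rT) = 0.97677397
N(d1) = 0.59734955; N(d2) = 0.51088560
C = S_0' * N(d1) - K * exp(-rT) * N(d2) = 10.54841519 * 0.59734955 - 10.4800 * 0.97677397 * 0.51088560 = 1.0714


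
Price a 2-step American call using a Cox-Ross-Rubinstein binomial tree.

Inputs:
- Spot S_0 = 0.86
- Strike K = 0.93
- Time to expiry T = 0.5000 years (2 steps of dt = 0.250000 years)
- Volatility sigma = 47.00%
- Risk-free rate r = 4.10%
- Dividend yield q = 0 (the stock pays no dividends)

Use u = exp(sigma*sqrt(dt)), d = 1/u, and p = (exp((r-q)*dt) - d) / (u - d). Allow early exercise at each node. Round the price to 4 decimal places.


dt = T/N = 0.250000
u = exp(sigma*sqrt(dt)) = 1.264909; d = 1/u = 0.790571
p = (exp((r-q)*dt) - d) / (u - d) = 0.463239
Discount per step: exp(-r*dt) = 0.989802
Stock lattice S(k, i) with i counting down-moves:
  k=0: S(0,0) = 0.8600
  k=1: S(1,0) = 1.0878; S(1,1) = 0.6799
  k=2: S(2,0) = 1.3760; S(2,1) = 0.8600; S(2,2) = 0.5375
Terminal payoffs V(N, i) = max(S_T - K, 0):
  V(2,0) = 0.445995; V(2,1) = 0.000000; V(2,2) = 0.000000
Backward induction: V(k, i) = exp(-r*dt) * [p * V(k+1, i) + (1-p) * V(k+1, i+1)]; then take max(V_cont, immediate exercise) for American.
  V(1,0) = exp(-r*dt) * [p*0.445995 + (1-p)*0.000000] = 0.204495; exercise = 0.157822; V(1,0) = max -> 0.204495
  V(1,1) = exp(-r*dt) * [p*0.000000 + (1-p)*0.000000] = 0.000000; exercise = 0.000000; V(1,1) = max -> 0.000000
  V(0,0) = exp(-r*dt) * [p*0.204495 + (1-p)*0.000000] = 0.093764; exercise = 0.000000; V(0,0) = max -> 0.093764

Answer: Price = V(0,0) = 0.0938


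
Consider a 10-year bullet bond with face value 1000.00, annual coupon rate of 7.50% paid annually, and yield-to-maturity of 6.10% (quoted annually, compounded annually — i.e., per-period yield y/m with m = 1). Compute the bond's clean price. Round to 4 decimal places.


Answer: Price = 1102.5548

Derivation:
Coupon per period c = face * coupon_rate / m = 75.000000
Periods per year m = 1; per-period yield y/m = 0.061000
Number of cashflows N = 10
Cashflows (t years, CF_t, discount factor 1/(1+y/m)^(m*t), PV):
  t = 1.0000: CF_t = 75.000000, DF = 0.942507, PV = 70.688030
  t = 2.0000: CF_t = 75.000000, DF = 0.888320, PV = 66.623968
  t = 3.0000: CF_t = 75.000000, DF = 0.837247, PV = 62.793561
  t = 4.0000: CF_t = 75.000000, DF = 0.789112, PV = 59.183375
  t = 5.0000: CF_t = 75.000000, DF = 0.743743, PV = 55.780749
  t = 6.0000: CF_t = 75.000000, DF = 0.700983, PV = 52.573751
  t = 7.0000: CF_t = 75.000000, DF = 0.660682, PV = 49.551132
  t = 8.0000: CF_t = 75.000000, DF = 0.622697, PV = 46.702292
  t = 9.0000: CF_t = 75.000000, DF = 0.586897, PV = 44.017240
  t = 10.0000: CF_t = 1075.000000, DF = 0.553154, PV = 594.640692
Price P = sum_t PV_t = 1102.554789
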